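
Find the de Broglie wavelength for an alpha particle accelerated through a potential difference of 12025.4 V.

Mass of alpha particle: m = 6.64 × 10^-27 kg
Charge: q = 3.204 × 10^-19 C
9.26 × 10^-14 m

When a particle is accelerated through voltage V, it gains kinetic energy KE = qV.

The de Broglie wavelength is then λ = h/√(2mqV):

λ = h/√(2mqV)
λ = (6.626 × 10^-34 J·s) / √(2 × 6.64 × 10^-27 kg × 3.204 × 10^-19 C × 12025.4 V)
λ = 9.26 × 10^-14 m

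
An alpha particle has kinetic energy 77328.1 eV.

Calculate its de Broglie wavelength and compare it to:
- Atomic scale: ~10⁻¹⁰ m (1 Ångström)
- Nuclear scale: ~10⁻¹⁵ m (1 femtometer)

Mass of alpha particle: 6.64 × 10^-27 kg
λ = 5.17 × 10^-14 m, which is between nuclear and atomic scales.

Using λ = h/√(2mKE):

KE = 77328.1 eV = 1.239 × 10^-14 J

λ = h/√(2mKE)
λ = (6.626 × 10^-34 J·s) / √(2 × 6.64 × 10^-27 kg × 1.239 × 10^-14 J)
λ = 5.17 × 10^-14 m

Comparison:
- Atomic scale (10⁻¹⁰ m): λ is 0.00052× this size
- Nuclear scale (10⁻¹⁵ m): λ is 52× this size

The wavelength is between nuclear and atomic scales.

This wavelength is appropriate for probing atomic structure but too large for nuclear physics experiments.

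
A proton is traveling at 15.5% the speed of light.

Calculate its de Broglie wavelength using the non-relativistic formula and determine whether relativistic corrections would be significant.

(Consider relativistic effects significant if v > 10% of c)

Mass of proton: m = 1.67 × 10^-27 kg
Yes, relativistic corrections are needed.

Using the non-relativistic de Broglie formula λ = h/(mv):

v = 15.5% × c = 4.647 × 10^7 m/s

λ = h/(mv)
λ = (6.626 × 10^-34 J·s) / (1.67 × 10^-27 kg × 4.647 × 10^7 m/s)
λ = 8.54 × 10^-15 m

Since v = 15.5% of c > 10% of c, relativistic corrections ARE significant and the actual wavelength would differ from this non-relativistic estimate.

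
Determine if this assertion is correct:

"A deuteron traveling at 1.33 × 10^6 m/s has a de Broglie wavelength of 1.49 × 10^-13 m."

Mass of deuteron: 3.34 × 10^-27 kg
True

The claim is correct.

Using λ = h/(mv):
λ = (6.626 × 10^-34 J·s) / (3.34 × 10^-27 kg × 1.33 × 10^6 m/s)
λ = 1.49 × 10^-13 m

This matches the claimed value.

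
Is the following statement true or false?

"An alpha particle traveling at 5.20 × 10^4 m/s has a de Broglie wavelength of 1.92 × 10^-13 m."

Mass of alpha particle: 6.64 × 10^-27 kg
False

The claim is incorrect.

Using λ = h/(mv):
λ = (6.626 × 10^-34 J·s) / (6.64 × 10^-27 kg × 5.20 × 10^4 m/s)
λ = 1.92 × 10^-12 m

The actual wavelength differs from the claimed 1.92 × 10^-13 m.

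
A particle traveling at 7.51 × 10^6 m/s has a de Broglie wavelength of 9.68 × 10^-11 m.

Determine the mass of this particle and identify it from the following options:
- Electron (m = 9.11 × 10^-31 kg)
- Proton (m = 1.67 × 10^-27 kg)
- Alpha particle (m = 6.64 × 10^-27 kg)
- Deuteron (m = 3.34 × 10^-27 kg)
The particle is an electron.

From λ = h/(mv), solve for mass:

m = h/(λv)
m = (6.626 × 10^-34 J·s) / (9.68 × 10^-11 m × 7.51 × 10^6 m/s)
m = 9.11 × 10^-31 kg

Comparing with the listed masses, this is closest to an electron.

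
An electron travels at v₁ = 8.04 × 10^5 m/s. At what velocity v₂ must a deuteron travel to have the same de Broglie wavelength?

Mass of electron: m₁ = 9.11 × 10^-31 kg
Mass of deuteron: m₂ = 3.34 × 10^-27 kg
v₂ = 2.19 × 10^2 m/s

For equal de Broglie wavelengths: λ₁ = λ₂

h/(m₁v₁) = h/(m₂v₂)
m₁v₁ = m₂v₂
v₂ = v₁ · (m₁/m₂)

v₂ = 8.04 × 10^5 m/s × (9.11 × 10^-31 kg / 3.34 × 10^-27 kg)
v₂ = 2.19 × 10^2 m/s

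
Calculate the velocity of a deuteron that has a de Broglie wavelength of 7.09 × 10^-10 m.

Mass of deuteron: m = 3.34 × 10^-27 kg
2.80 × 10^2 m/s

From the de Broglie relation λ = h/(mv), we solve for v:

v = h/(mλ)
v = (6.626 × 10^-34 J·s) / (3.34 × 10^-27 kg × 7.09 × 10^-10 m)
v = 2.80 × 10^2 m/s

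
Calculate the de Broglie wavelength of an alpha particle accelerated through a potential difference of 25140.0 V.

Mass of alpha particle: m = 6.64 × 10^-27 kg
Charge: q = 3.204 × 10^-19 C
6.41 × 10^-14 m

When a particle is accelerated through voltage V, it gains kinetic energy KE = qV.

The de Broglie wavelength is then λ = h/√(2mqV):

λ = h/√(2mqV)
λ = (6.626 × 10^-34 J·s) / √(2 × 6.64 × 10^-27 kg × 3.204 × 10^-19 C × 25140.0 V)
λ = 6.41 × 10^-14 m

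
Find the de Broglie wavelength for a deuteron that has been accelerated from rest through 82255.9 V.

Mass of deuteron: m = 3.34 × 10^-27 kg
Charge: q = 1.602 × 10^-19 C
7.06 × 10^-14 m

When a particle is accelerated through voltage V, it gains kinetic energy KE = qV.

The de Broglie wavelength is then λ = h/√(2mqV):

λ = h/√(2mqV)
λ = (6.626 × 10^-34 J·s) / √(2 × 3.34 × 10^-27 kg × 1.602 × 10^-19 C × 82255.9 V)
λ = 7.06 × 10^-14 m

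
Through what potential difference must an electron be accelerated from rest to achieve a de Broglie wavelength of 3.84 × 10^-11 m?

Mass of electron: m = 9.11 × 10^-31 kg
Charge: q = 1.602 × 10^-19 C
1.02 × 10^3 V

From λ = h/√(2mqV), we solve for V:

λ² = h²/(2mqV)
V = h²/(2mqλ²)
V = (6.626 × 10^-34 J·s)² / (2 × 9.11 × 10^-31 kg × 1.602 × 10^-19 C × (3.84 × 10^-11 m)²)
V = 1.02 × 10^3 V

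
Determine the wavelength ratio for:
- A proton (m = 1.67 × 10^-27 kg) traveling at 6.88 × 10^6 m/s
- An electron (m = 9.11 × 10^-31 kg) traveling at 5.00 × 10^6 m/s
λ₁/λ₂ = 3.96 × 10^-4

Using λ = h/(mv):

λ₁ = h/(m₁v₁) = 5.77 × 10^-14 m
λ₂ = h/(m₂v₂) = 1.45 × 10^-10 m

Ratio λ₁/λ₂ = (m₂v₂)/(m₁v₁)
         = (9.11 × 10^-31 kg × 5.00 × 10^6 m/s) / (1.67 × 10^-27 kg × 6.88 × 10^6 m/s)
         = 3.96 × 10^-4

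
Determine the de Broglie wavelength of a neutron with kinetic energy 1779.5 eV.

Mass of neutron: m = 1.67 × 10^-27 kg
6.79 × 10^-13 m

Using λ = h/√(2mKE):

First convert KE to Joules: KE = 1779.5 eV = 2.851 × 10^-16 J

λ = h/√(2mKE)
λ = (6.626 × 10^-34 J·s) / √(2 × 1.67 × 10^-27 kg × 2.851 × 10^-16 J)
λ = 6.79 × 10^-13 m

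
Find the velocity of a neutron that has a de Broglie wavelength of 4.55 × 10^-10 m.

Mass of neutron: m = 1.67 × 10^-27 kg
8.72 × 10^2 m/s

From the de Broglie relation λ = h/(mv), we solve for v:

v = h/(mλ)
v = (6.626 × 10^-34 J·s) / (1.67 × 10^-27 kg × 4.55 × 10^-10 m)
v = 8.72 × 10^2 m/s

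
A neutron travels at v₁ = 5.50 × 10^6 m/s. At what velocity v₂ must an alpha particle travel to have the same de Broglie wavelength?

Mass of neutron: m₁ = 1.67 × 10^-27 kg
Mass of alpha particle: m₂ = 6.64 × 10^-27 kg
v₂ = 1.38 × 10^6 m/s

For equal de Broglie wavelengths: λ₁ = λ₂

h/(m₁v₁) = h/(m₂v₂)
m₁v₁ = m₂v₂
v₂ = v₁ · (m₁/m₂)

v₂ = 5.50 × 10^6 m/s × (1.67 × 10^-27 kg / 6.64 × 10^-27 kg)
v₂ = 1.38 × 10^6 m/s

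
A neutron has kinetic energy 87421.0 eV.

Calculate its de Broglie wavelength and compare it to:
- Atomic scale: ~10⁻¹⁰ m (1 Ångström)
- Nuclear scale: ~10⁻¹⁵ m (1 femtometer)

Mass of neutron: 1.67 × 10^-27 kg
λ = 9.69 × 10^-14 m, which is between nuclear and atomic scales.

Using λ = h/√(2mKE):

KE = 87421.0 eV = 1.401 × 10^-14 J

λ = h/√(2mKE)
λ = (6.626 × 10^-34 J·s) / √(2 × 1.67 × 10^-27 kg × 1.401 × 10^-14 J)
λ = 9.69 × 10^-14 m

Comparison:
- Atomic scale (10⁻¹⁰ m): λ is 0.00097× this size
- Nuclear scale (10⁻¹⁵ m): λ is 97× this size

The wavelength is between nuclear and atomic scales.

This wavelength is appropriate for probing atomic structure but too large for nuclear physics experiments.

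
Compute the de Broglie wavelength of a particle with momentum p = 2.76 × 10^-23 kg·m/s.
2.40 × 10^-11 m

Using the de Broglie relation λ = h/p:

λ = h/p
λ = (6.626 × 10^-34 J·s) / (2.76 × 10^-23 kg·m/s)
λ = 2.40 × 10^-11 m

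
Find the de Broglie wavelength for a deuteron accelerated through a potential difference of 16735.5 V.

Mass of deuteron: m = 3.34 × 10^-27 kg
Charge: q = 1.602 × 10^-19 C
1.57 × 10^-13 m

When a particle is accelerated through voltage V, it gains kinetic energy KE = qV.

The de Broglie wavelength is then λ = h/√(2mqV):

λ = h/√(2mqV)
λ = (6.626 × 10^-34 J·s) / √(2 × 3.34 × 10^-27 kg × 1.602 × 10^-19 C × 16735.5 V)
λ = 1.57 × 10^-13 m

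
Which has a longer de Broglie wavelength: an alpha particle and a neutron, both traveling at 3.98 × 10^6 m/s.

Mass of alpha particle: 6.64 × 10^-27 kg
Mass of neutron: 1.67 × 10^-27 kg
The neutron has the longer wavelength.

Using λ = h/(mv), since both particles have the same velocity, the wavelength depends only on mass.

For alpha particle: λ₁ = h/(m₁v) = 2.51 × 10^-14 m
For neutron: λ₂ = h/(m₂v) = 9.97 × 10^-14 m

Since λ ∝ 1/m at constant velocity, the lighter particle has the longer wavelength.

The neutron has the longer de Broglie wavelength.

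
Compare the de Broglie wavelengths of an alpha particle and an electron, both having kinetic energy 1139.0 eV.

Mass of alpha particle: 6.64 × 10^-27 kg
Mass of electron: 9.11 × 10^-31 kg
The electron has the longer wavelength.

Using λ = h/√(2mKE):

For alpha particle: λ₁ = h/√(2m₁KE) = 4.26 × 10^-13 m
For electron: λ₂ = h/√(2m₂KE) = 3.63 × 10^-11 m

Since λ ∝ 1/√m at constant kinetic energy, the lighter particle has the longer wavelength.

The electron has the longer de Broglie wavelength.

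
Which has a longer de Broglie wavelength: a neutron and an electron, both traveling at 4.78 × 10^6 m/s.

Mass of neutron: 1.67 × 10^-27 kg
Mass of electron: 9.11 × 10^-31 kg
The electron has the longer wavelength.

Using λ = h/(mv), since both particles have the same velocity, the wavelength depends only on mass.

For neutron: λ₁ = h/(m₁v) = 8.30 × 10^-14 m
For electron: λ₂ = h/(m₂v) = 1.52 × 10^-10 m

Since λ ∝ 1/m at constant velocity, the lighter particle has the longer wavelength.

The electron has the longer de Broglie wavelength.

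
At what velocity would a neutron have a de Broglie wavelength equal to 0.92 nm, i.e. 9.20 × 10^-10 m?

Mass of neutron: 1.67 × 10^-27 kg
4.31 × 10^2 m/s

From λ = h/(mv), solve for v:

v = h/(mλ)
v = (6.626 × 10^-34 J·s) / (1.67 × 10^-27 kg × 9.20 × 10^-10 m)
v = 4.31 × 10^2 m/s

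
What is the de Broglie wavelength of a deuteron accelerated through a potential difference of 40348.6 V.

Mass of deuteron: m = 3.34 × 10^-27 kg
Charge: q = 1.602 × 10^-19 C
1.01 × 10^-13 m

When a particle is accelerated through voltage V, it gains kinetic energy KE = qV.

The de Broglie wavelength is then λ = h/√(2mqV):

λ = h/√(2mqV)
λ = (6.626 × 10^-34 J·s) / √(2 × 3.34 × 10^-27 kg × 1.602 × 10^-19 C × 40348.6 V)
λ = 1.01 × 10^-13 m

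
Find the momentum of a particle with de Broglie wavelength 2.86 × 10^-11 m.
2.32 × 10^-23 kg·m/s

From the de Broglie relation λ = h/p, we solve for p:

p = h/λ
p = (6.626 × 10^-34 J·s) / (2.86 × 10^-11 m)
p = 2.32 × 10^-23 kg·m/s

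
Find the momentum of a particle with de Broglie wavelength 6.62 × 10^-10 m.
1.00 × 10^-24 kg·m/s

From the de Broglie relation λ = h/p, we solve for p:

p = h/λ
p = (6.626 × 10^-34 J·s) / (6.62 × 10^-10 m)
p = 1.00 × 10^-24 kg·m/s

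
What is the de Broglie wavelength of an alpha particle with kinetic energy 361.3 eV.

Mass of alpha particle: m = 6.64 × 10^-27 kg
7.56 × 10^-13 m

Using λ = h/√(2mKE):

First convert KE to Joules: KE = 361.3 eV = 5.789 × 10^-17 J

λ = h/√(2mKE)
λ = (6.626 × 10^-34 J·s) / √(2 × 6.64 × 10^-27 kg × 5.789 × 10^-17 J)
λ = 7.56 × 10^-13 m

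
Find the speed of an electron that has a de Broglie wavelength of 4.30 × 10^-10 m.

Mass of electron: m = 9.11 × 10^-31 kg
1.69 × 10^6 m/s

From the de Broglie relation λ = h/(mv), we solve for v:

v = h/(mλ)
v = (6.626 × 10^-34 J·s) / (9.11 × 10^-31 kg × 4.30 × 10^-10 m)
v = 1.69 × 10^6 m/s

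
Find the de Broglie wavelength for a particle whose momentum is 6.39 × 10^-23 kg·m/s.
1.04 × 10^-11 m

Using the de Broglie relation λ = h/p:

λ = h/p
λ = (6.626 × 10^-34 J·s) / (6.39 × 10^-23 kg·m/s)
λ = 1.04 × 10^-11 m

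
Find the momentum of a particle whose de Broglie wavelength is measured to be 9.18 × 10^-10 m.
7.22 × 10^-25 kg·m/s

From the de Broglie relation λ = h/p, we solve for p:

p = h/λ
p = (6.626 × 10^-34 J·s) / (9.18 × 10^-10 m)
p = 7.22 × 10^-25 kg·m/s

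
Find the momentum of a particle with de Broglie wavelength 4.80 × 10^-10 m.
1.38 × 10^-24 kg·m/s

From the de Broglie relation λ = h/p, we solve for p:

p = h/λ
p = (6.626 × 10^-34 J·s) / (4.80 × 10^-10 m)
p = 1.38 × 10^-24 kg·m/s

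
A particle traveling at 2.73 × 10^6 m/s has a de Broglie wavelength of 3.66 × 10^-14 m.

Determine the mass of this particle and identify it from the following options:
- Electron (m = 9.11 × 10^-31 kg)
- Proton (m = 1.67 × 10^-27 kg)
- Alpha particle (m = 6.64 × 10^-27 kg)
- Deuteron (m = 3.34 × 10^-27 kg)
The particle is an alpha particle.

From λ = h/(mv), solve for mass:

m = h/(λv)
m = (6.626 × 10^-34 J·s) / (3.66 × 10^-14 m × 2.73 × 10^6 m/s)
m = 6.63 × 10^-27 kg

Comparing with the listed masses, this is closest to an alpha particle.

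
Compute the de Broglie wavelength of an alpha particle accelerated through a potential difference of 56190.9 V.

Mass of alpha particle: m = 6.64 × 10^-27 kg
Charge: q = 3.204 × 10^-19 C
4.29 × 10^-14 m

When a particle is accelerated through voltage V, it gains kinetic energy KE = qV.

The de Broglie wavelength is then λ = h/√(2mqV):

λ = h/√(2mqV)
λ = (6.626 × 10^-34 J·s) / √(2 × 6.64 × 10^-27 kg × 3.204 × 10^-19 C × 56190.9 V)
λ = 4.29 × 10^-14 m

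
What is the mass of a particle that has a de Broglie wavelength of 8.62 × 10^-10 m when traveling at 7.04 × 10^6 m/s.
1.09 × 10^-31 kg

From the de Broglie relation λ = h/(mv), we solve for m:

m = h/(λv)
m = (6.626 × 10^-34 J·s) / (8.62 × 10^-10 m × 7.04 × 10^6 m/s)
m = 1.09 × 10^-31 kg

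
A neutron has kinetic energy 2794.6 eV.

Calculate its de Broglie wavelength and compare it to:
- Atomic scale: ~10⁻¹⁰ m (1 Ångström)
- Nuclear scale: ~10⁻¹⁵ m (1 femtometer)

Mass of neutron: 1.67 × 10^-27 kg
λ = 5.42 × 10^-13 m, which is between nuclear and atomic scales.

Using λ = h/√(2mKE):

KE = 2794.6 eV = 4.477 × 10^-16 J

λ = h/√(2mKE)
λ = (6.626 × 10^-34 J·s) / √(2 × 1.67 × 10^-27 kg × 4.477 × 10^-16 J)
λ = 5.42 × 10^-13 m

Comparison:
- Atomic scale (10⁻¹⁰ m): λ is 0.0054× this size
- Nuclear scale (10⁻¹⁵ m): λ is 5.4e+02× this size

The wavelength is between nuclear and atomic scales.

This wavelength is appropriate for probing atomic structure but too large for nuclear physics experiments.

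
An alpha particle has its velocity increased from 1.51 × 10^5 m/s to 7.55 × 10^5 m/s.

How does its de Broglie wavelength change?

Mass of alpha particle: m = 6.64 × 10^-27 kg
The wavelength decreases by a factor of 5.

Using λ = h/(mv):

Initial wavelength: λ₁ = h/(mv₁) = 6.61 × 10^-13 m
Final wavelength: λ₂ = h/(mv₂) = 1.32 × 10^-13 m

Since λ ∝ 1/v, when velocity increases by a factor of 5, the wavelength decreases by a factor of 5.

λ₂/λ₁ = v₁/v₂ = 1/5

The wavelength decreases by a factor of 5.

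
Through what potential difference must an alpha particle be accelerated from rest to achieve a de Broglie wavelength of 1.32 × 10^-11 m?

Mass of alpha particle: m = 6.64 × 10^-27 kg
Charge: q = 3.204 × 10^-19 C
5.92 × 10^-1 V

From λ = h/√(2mqV), we solve for V:

λ² = h²/(2mqV)
V = h²/(2mqλ²)
V = (6.626 × 10^-34 J·s)² / (2 × 6.64 × 10^-27 kg × 3.204 × 10^-19 C × (1.32 × 10^-11 m)²)
V = 5.92 × 10^-1 V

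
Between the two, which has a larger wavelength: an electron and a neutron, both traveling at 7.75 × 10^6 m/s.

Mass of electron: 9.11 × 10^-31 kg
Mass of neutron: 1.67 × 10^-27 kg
The electron has the longer wavelength.

Using λ = h/(mv), since both particles have the same velocity, the wavelength depends only on mass.

For electron: λ₁ = h/(m₁v) = 9.38 × 10^-11 m
For neutron: λ₂ = h/(m₂v) = 5.12 × 10^-14 m

Since λ ∝ 1/m at constant velocity, the lighter particle has the longer wavelength.

The electron has the longer de Broglie wavelength.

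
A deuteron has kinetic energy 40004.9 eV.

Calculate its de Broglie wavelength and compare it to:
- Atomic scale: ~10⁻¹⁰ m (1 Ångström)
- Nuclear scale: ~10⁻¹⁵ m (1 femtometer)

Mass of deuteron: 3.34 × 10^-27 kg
λ = 1.01 × 10^-13 m, which is between nuclear and atomic scales.

Using λ = h/√(2mKE):

KE = 40004.9 eV = 6.409 × 10^-15 J

λ = h/√(2mKE)
λ = (6.626 × 10^-34 J·s) / √(2 × 3.34 × 10^-27 kg × 6.409 × 10^-15 J)
λ = 1.01 × 10^-13 m

Comparison:
- Atomic scale (10⁻¹⁰ m): λ is 0.001× this size
- Nuclear scale (10⁻¹⁵ m): λ is 1e+02× this size

The wavelength is between nuclear and atomic scales.

This wavelength is appropriate for probing atomic structure but too large for nuclear physics experiments.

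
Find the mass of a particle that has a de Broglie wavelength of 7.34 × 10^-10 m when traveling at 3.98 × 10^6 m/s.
2.27 × 10^-31 kg

From the de Broglie relation λ = h/(mv), we solve for m:

m = h/(λv)
m = (6.626 × 10^-34 J·s) / (7.34 × 10^-10 m × 3.98 × 10^6 m/s)
m = 2.27 × 10^-31 kg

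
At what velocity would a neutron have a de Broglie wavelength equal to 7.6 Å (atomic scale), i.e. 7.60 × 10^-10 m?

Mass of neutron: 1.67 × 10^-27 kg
5.22 × 10^2 m/s

From λ = h/(mv), solve for v:

v = h/(mλ)
v = (6.626 × 10^-34 J·s) / (1.67 × 10^-27 kg × 7.60 × 10^-10 m)
v = 5.22 × 10^2 m/s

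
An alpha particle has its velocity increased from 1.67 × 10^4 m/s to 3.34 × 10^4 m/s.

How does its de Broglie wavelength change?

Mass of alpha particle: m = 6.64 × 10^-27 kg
The wavelength decreases by a factor of 2.

Using λ = h/(mv):

Initial wavelength: λ₁ = h/(mv₁) = 5.98 × 10^-12 m
Final wavelength: λ₂ = h/(mv₂) = 2.99 × 10^-12 m

Since λ ∝ 1/v, when velocity increases by a factor of 2, the wavelength decreases by a factor of 2.

λ₂/λ₁ = v₁/v₂ = 1/2

The wavelength decreases by a factor of 2.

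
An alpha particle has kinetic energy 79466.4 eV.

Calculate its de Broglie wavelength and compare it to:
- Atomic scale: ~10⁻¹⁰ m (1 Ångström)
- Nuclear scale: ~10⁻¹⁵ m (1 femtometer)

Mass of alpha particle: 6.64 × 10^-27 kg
λ = 5.10 × 10^-14 m, which is between nuclear and atomic scales.

Using λ = h/√(2mKE):

KE = 79466.4 eV = 1.273 × 10^-14 J

λ = h/√(2mKE)
λ = (6.626 × 10^-34 J·s) / √(2 × 6.64 × 10^-27 kg × 1.273 × 10^-14 J)
λ = 5.10 × 10^-14 m

Comparison:
- Atomic scale (10⁻¹⁰ m): λ is 0.00051× this size
- Nuclear scale (10⁻¹⁵ m): λ is 51× this size

The wavelength is between nuclear and atomic scales.

This wavelength is appropriate for probing atomic structure but too large for nuclear physics experiments.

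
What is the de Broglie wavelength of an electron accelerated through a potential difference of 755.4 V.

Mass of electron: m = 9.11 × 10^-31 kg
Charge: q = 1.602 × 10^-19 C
4.46 × 10^-11 m

When a particle is accelerated through voltage V, it gains kinetic energy KE = qV.

The de Broglie wavelength is then λ = h/√(2mqV):

λ = h/√(2mqV)
λ = (6.626 × 10^-34 J·s) / √(2 × 9.11 × 10^-31 kg × 1.602 × 10^-19 C × 755.4 V)
λ = 4.46 × 10^-11 m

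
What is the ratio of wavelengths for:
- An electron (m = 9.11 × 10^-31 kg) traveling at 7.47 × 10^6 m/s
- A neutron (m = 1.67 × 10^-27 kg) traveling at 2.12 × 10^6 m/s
λ₁/λ₂ = 520

Using λ = h/(mv):

λ₁ = h/(m₁v₁) = 9.74 × 10^-11 m
λ₂ = h/(m₂v₂) = 1.87 × 10^-13 m

Ratio λ₁/λ₂ = (m₂v₂)/(m₁v₁)
         = (1.67 × 10^-27 kg × 2.12 × 10^6 m/s) / (9.11 × 10^-31 kg × 7.47 × 10^6 m/s)
         = 520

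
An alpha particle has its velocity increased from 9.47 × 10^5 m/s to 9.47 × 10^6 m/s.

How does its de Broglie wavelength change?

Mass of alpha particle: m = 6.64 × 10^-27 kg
The wavelength decreases by a factor of 10.

Using λ = h/(mv):

Initial wavelength: λ₁ = h/(mv₁) = 1.05 × 10^-13 m
Final wavelength: λ₂ = h/(mv₂) = 1.05 × 10^-14 m

Since λ ∝ 1/v, when velocity increases by a factor of 10, the wavelength decreases by a factor of 10.

λ₂/λ₁ = v₁/v₂ = 1/10

The wavelength decreases by a factor of 10.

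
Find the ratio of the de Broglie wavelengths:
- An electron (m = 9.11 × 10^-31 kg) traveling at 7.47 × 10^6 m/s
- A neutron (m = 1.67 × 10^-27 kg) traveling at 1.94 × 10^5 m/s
λ₁/λ₂ = 47.6

Using λ = h/(mv):

λ₁ = h/(m₁v₁) = 9.74 × 10^-11 m
λ₂ = h/(m₂v₂) = 2.05 × 10^-12 m

Ratio λ₁/λ₂ = (m₂v₂)/(m₁v₁)
         = (1.67 × 10^-27 kg × 1.94 × 10^5 m/s) / (9.11 × 10^-31 kg × 7.47 × 10^6 m/s)
         = 47.6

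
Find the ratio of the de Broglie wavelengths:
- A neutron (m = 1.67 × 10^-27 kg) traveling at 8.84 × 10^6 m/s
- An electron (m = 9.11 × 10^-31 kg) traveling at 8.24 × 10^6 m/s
λ₁/λ₂ = 5.08 × 10^-4

Using λ = h/(mv):

λ₁ = h/(m₁v₁) = 4.49 × 10^-14 m
λ₂ = h/(m₂v₂) = 8.83 × 10^-11 m

Ratio λ₁/λ₂ = (m₂v₂)/(m₁v₁)
         = (9.11 × 10^-31 kg × 8.24 × 10^6 m/s) / (1.67 × 10^-27 kg × 8.84 × 10^6 m/s)
         = 5.08 × 10^-4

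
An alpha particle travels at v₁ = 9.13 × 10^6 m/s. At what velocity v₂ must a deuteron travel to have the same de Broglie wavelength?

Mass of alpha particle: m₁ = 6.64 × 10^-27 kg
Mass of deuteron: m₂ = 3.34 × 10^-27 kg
v₂ = 1.82 × 10^7 m/s

For equal de Broglie wavelengths: λ₁ = λ₂

h/(m₁v₁) = h/(m₂v₂)
m₁v₁ = m₂v₂
v₂ = v₁ · (m₁/m₂)

v₂ = 9.13 × 10^6 m/s × (6.64 × 10^-27 kg / 3.34 × 10^-27 kg)
v₂ = 1.82 × 10^7 m/s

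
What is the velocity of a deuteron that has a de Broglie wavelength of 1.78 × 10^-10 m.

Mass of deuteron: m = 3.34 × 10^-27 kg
1.11 × 10^3 m/s

From the de Broglie relation λ = h/(mv), we solve for v:

v = h/(mλ)
v = (6.626 × 10^-34 J·s) / (3.34 × 10^-27 kg × 1.78 × 10^-10 m)
v = 1.11 × 10^3 m/s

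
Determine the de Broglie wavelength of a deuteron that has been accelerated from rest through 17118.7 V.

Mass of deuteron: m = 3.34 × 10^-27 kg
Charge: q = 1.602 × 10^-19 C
1.55 × 10^-13 m

When a particle is accelerated through voltage V, it gains kinetic energy KE = qV.

The de Broglie wavelength is then λ = h/√(2mqV):

λ = h/√(2mqV)
λ = (6.626 × 10^-34 J·s) / √(2 × 3.34 × 10^-27 kg × 1.602 × 10^-19 C × 17118.7 V)
λ = 1.55 × 10^-13 m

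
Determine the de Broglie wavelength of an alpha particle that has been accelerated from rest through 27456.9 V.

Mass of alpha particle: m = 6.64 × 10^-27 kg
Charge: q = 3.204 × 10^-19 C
6.13 × 10^-14 m

When a particle is accelerated through voltage V, it gains kinetic energy KE = qV.

The de Broglie wavelength is then λ = h/√(2mqV):

λ = h/√(2mqV)
λ = (6.626 × 10^-34 J·s) / √(2 × 6.64 × 10^-27 kg × 3.204 × 10^-19 C × 27456.9 V)
λ = 6.13 × 10^-14 m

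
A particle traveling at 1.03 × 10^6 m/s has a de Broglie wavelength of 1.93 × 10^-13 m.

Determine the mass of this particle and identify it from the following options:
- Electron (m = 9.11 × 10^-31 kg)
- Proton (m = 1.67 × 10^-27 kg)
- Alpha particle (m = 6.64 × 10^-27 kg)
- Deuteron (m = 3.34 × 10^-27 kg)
The particle is a deuteron.

From λ = h/(mv), solve for mass:

m = h/(λv)
m = (6.626 × 10^-34 J·s) / (1.93 × 10^-13 m × 1.03 × 10^6 m/s)
m = 3.33 × 10^-27 kg

Comparing with the listed masses, this is closest to a deuteron.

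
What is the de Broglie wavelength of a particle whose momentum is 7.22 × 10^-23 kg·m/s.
9.18 × 10^-12 m

Using the de Broglie relation λ = h/p:

λ = h/p
λ = (6.626 × 10^-34 J·s) / (7.22 × 10^-23 kg·m/s)
λ = 9.18 × 10^-12 m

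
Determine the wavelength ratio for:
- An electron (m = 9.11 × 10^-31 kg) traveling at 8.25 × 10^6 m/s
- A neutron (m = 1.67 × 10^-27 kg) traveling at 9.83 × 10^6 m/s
λ₁/λ₂ = 2.18 × 10^3

Using λ = h/(mv):

λ₁ = h/(m₁v₁) = 8.82 × 10^-11 m
λ₂ = h/(m₂v₂) = 4.04 × 10^-14 m

Ratio λ₁/λ₂ = (m₂v₂)/(m₁v₁)
         = (1.67 × 10^-27 kg × 9.83 × 10^6 m/s) / (9.11 × 10^-31 kg × 8.25 × 10^6 m/s)
         = 2.18 × 10^3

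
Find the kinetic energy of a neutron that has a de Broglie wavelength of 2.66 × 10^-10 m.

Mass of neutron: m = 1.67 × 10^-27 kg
1.86 × 10^-21 J (or 0.0116 eV)

From λ = h/√(2mKE), we solve for KE:

λ² = h²/(2mKE)
KE = h²/(2mλ²)
KE = (6.626 × 10^-34 J·s)² / (2 × 1.67 × 10^-27 kg × (2.66 × 10^-10 m)²)
KE = 1.86 × 10^-21 J
KE = 0.0116 eV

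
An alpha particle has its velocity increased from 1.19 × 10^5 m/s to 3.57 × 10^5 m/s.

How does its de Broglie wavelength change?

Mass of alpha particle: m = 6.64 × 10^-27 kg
The wavelength decreases by a factor of 3.

Using λ = h/(mv):

Initial wavelength: λ₁ = h/(mv₁) = 8.39 × 10^-13 m
Final wavelength: λ₂ = h/(mv₂) = 2.80 × 10^-13 m

Since λ ∝ 1/v, when velocity increases by a factor of 3, the wavelength decreases by a factor of 3.

λ₂/λ₁ = v₁/v₂ = 1/3

The wavelength decreases by a factor of 3.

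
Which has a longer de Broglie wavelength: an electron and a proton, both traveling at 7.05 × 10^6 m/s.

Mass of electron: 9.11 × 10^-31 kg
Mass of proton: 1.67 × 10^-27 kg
The electron has the longer wavelength.

Using λ = h/(mv), since both particles have the same velocity, the wavelength depends only on mass.

For electron: λ₁ = h/(m₁v) = 1.03 × 10^-10 m
For proton: λ₂ = h/(m₂v) = 5.63 × 10^-14 m

Since λ ∝ 1/m at constant velocity, the lighter particle has the longer wavelength.

The electron has the longer de Broglie wavelength.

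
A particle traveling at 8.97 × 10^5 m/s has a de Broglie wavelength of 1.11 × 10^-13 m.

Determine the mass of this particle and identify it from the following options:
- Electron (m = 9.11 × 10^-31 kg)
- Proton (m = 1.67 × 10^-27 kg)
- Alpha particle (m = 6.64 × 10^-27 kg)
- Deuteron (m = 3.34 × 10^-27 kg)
The particle is an alpha particle.

From λ = h/(mv), solve for mass:

m = h/(λv)
m = (6.626 × 10^-34 J·s) / (1.11 × 10^-13 m × 8.97 × 10^5 m/s)
m = 6.65 × 10^-27 kg

Comparing with the listed masses, this is closest to an alpha particle.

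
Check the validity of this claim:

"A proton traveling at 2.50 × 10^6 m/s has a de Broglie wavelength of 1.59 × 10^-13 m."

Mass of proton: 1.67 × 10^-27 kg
True

The claim is correct.

Using λ = h/(mv):
λ = (6.626 × 10^-34 J·s) / (1.67 × 10^-27 kg × 2.50 × 10^6 m/s)
λ = 1.59 × 10^-13 m

This matches the claimed value.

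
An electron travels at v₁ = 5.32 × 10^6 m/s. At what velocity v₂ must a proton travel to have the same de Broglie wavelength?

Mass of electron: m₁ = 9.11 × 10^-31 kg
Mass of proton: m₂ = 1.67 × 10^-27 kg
v₂ = 2.90 × 10^3 m/s

For equal de Broglie wavelengths: λ₁ = λ₂

h/(m₁v₁) = h/(m₂v₂)
m₁v₁ = m₂v₂
v₂ = v₁ · (m₁/m₂)

v₂ = 5.32 × 10^6 m/s × (9.11 × 10^-31 kg / 1.67 × 10^-27 kg)
v₂ = 2.90 × 10^3 m/s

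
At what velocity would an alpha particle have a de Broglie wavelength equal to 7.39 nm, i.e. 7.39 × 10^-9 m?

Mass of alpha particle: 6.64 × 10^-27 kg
1.35 × 10^1 m/s

From λ = h/(mv), solve for v:

v = h/(mλ)
v = (6.626 × 10^-34 J·s) / (6.64 × 10^-27 kg × 7.39 × 10^-9 m)
v = 1.35 × 10^1 m/s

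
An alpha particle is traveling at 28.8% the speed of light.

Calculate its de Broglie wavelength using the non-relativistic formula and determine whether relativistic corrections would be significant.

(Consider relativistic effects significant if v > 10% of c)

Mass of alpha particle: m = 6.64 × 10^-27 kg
Yes, relativistic corrections are needed.

Using the non-relativistic de Broglie formula λ = h/(mv):

v = 28.8% × c = 8.634 × 10^7 m/s

λ = h/(mv)
λ = (6.626 × 10^-34 J·s) / (6.64 × 10^-27 kg × 8.634 × 10^7 m/s)
λ = 1.16 × 10^-15 m

Since v = 28.8% of c > 10% of c, relativistic corrections ARE significant and the actual wavelength would differ from this non-relativistic estimate.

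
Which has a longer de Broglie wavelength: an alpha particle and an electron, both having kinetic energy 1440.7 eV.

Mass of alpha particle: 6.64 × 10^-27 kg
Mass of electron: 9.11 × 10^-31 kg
The electron has the longer wavelength.

Using λ = h/√(2mKE):

For alpha particle: λ₁ = h/√(2m₁KE) = 3.78 × 10^-13 m
For electron: λ₂ = h/√(2m₂KE) = 3.23 × 10^-11 m

Since λ ∝ 1/√m at constant kinetic energy, the lighter particle has the longer wavelength.

The electron has the longer de Broglie wavelength.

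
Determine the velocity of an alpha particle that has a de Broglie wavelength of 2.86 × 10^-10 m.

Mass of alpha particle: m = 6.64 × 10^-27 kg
3.49 × 10^2 m/s

From the de Broglie relation λ = h/(mv), we solve for v:

v = h/(mλ)
v = (6.626 × 10^-34 J·s) / (6.64 × 10^-27 kg × 2.86 × 10^-10 m)
v = 3.49 × 10^2 m/s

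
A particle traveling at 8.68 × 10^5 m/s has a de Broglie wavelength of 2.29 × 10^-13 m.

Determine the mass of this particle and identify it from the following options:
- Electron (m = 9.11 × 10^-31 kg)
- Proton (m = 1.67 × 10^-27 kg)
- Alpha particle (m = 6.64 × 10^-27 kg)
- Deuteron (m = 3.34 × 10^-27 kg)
The particle is a deuteron.

From λ = h/(mv), solve for mass:

m = h/(λv)
m = (6.626 × 10^-34 J·s) / (2.29 × 10^-13 m × 8.68 × 10^5 m/s)
m = 3.33 × 10^-27 kg

Comparing with the listed masses, this is closest to a deuteron.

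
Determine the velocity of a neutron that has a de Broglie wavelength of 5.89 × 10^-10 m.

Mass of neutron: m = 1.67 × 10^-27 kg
6.74 × 10^2 m/s

From the de Broglie relation λ = h/(mv), we solve for v:

v = h/(mλ)
v = (6.626 × 10^-34 J·s) / (1.67 × 10^-27 kg × 5.89 × 10^-10 m)
v = 6.74 × 10^2 m/s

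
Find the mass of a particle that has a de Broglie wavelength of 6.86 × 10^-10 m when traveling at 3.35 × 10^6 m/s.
2.88 × 10^-31 kg

From the de Broglie relation λ = h/(mv), we solve for m:

m = h/(λv)
m = (6.626 × 10^-34 J·s) / (6.86 × 10^-10 m × 3.35 × 10^6 m/s)
m = 2.88 × 10^-31 kg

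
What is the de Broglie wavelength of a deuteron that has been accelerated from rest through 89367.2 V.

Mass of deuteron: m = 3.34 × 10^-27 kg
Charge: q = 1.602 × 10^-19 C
6.78 × 10^-14 m

When a particle is accelerated through voltage V, it gains kinetic energy KE = qV.

The de Broglie wavelength is then λ = h/√(2mqV):

λ = h/√(2mqV)
λ = (6.626 × 10^-34 J·s) / √(2 × 3.34 × 10^-27 kg × 1.602 × 10^-19 C × 89367.2 V)
λ = 6.78 × 10^-14 m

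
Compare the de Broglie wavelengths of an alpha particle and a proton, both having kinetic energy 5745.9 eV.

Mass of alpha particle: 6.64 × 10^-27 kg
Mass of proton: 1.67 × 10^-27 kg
The proton has the longer wavelength.

Using λ = h/√(2mKE):

For alpha particle: λ₁ = h/√(2m₁KE) = 1.90 × 10^-13 m
For proton: λ₂ = h/√(2m₂KE) = 3.78 × 10^-13 m

Since λ ∝ 1/√m at constant kinetic energy, the lighter particle has the longer wavelength.

The proton has the longer de Broglie wavelength.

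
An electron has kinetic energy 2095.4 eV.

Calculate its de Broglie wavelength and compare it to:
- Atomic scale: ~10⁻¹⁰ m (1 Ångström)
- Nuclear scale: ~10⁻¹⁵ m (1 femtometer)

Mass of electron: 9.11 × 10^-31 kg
λ = 2.68 × 10^-11 m, which is between nuclear and atomic scales.

Using λ = h/√(2mKE):

KE = 2095.4 eV = 3.357 × 10^-16 J

λ = h/√(2mKE)
λ = (6.626 × 10^-34 J·s) / √(2 × 9.11 × 10^-31 kg × 3.357 × 10^-16 J)
λ = 2.68 × 10^-11 m

Comparison:
- Atomic scale (10⁻¹⁰ m): λ is 0.27× this size
- Nuclear scale (10⁻¹⁵ m): λ is 2.7e+04× this size

The wavelength is between nuclear and atomic scales.

This wavelength is appropriate for probing atomic structure but too large for nuclear physics experiments.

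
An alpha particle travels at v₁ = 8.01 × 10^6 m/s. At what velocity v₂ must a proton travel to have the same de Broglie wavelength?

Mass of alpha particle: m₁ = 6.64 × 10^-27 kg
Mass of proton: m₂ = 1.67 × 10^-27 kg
v₂ = 3.18 × 10^7 m/s

For equal de Broglie wavelengths: λ₁ = λ₂

h/(m₁v₁) = h/(m₂v₂)
m₁v₁ = m₂v₂
v₂ = v₁ · (m₁/m₂)

v₂ = 8.01 × 10^6 m/s × (6.64 × 10^-27 kg / 1.67 × 10^-27 kg)
v₂ = 3.18 × 10^7 m/s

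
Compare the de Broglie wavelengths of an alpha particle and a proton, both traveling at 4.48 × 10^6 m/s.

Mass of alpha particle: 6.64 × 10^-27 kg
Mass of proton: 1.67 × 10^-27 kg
The proton has the longer wavelength.

Using λ = h/(mv), since both particles have the same velocity, the wavelength depends only on mass.

For alpha particle: λ₁ = h/(m₁v) = 2.23 × 10^-14 m
For proton: λ₂ = h/(m₂v) = 8.86 × 10^-14 m

Since λ ∝ 1/m at constant velocity, the lighter particle has the longer wavelength.

The proton has the longer de Broglie wavelength.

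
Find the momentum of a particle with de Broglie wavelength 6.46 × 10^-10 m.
1.03 × 10^-24 kg·m/s

From the de Broglie relation λ = h/p, we solve for p:

p = h/λ
p = (6.626 × 10^-34 J·s) / (6.46 × 10^-10 m)
p = 1.03 × 10^-24 kg·m/s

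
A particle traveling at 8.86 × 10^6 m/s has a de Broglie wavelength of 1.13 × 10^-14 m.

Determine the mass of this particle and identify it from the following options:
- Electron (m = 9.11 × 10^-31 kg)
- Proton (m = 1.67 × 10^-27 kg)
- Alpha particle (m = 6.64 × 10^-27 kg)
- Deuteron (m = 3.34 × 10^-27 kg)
The particle is an alpha particle.

From λ = h/(mv), solve for mass:

m = h/(λv)
m = (6.626 × 10^-34 J·s) / (1.13 × 10^-14 m × 8.86 × 10^6 m/s)
m = 6.62 × 10^-27 kg

Comparing with the listed masses, this is closest to an alpha particle.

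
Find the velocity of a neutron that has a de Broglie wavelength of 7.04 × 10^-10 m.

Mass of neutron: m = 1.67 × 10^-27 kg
5.64 × 10^2 m/s

From the de Broglie relation λ = h/(mv), we solve for v:

v = h/(mλ)
v = (6.626 × 10^-34 J·s) / (1.67 × 10^-27 kg × 7.04 × 10^-10 m)
v = 5.64 × 10^2 m/s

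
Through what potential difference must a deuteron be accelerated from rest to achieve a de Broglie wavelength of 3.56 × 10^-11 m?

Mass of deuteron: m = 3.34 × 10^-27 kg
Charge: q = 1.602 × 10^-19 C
3.24 × 10^-1 V

From λ = h/√(2mqV), we solve for V:

λ² = h²/(2mqV)
V = h²/(2mqλ²)
V = (6.626 × 10^-34 J·s)² / (2 × 3.34 × 10^-27 kg × 1.602 × 10^-19 C × (3.56 × 10^-11 m)²)
V = 3.24 × 10^-1 V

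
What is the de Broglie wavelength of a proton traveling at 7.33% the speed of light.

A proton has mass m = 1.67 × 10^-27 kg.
1.81 × 10^-14 m

Using the de Broglie relation λ = h/(mv):

v = 7.33% × c = 2.197 × 10^7 m/s

λ = h/(mv)
λ = (6.626 × 10^-34 J·s) / (1.67 × 10^-27 kg × 2.197 × 10^7 m/s)
λ = 1.81 × 10^-14 m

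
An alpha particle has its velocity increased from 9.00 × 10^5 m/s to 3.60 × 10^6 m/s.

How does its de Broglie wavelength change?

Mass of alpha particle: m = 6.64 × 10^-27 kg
The wavelength decreases by a factor of 4.

Using λ = h/(mv):

Initial wavelength: λ₁ = h/(mv₁) = 1.11 × 10^-13 m
Final wavelength: λ₂ = h/(mv₂) = 2.77 × 10^-14 m

Since λ ∝ 1/v, when velocity increases by a factor of 4, the wavelength decreases by a factor of 4.

λ₂/λ₁ = v₁/v₂ = 1/4

The wavelength decreases by a factor of 4.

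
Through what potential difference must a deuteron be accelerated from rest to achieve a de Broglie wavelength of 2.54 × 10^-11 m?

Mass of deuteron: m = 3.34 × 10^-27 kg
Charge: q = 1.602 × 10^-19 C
6.36 × 10^-1 V

From λ = h/√(2mqV), we solve for V:

λ² = h²/(2mqV)
V = h²/(2mqλ²)
V = (6.626 × 10^-34 J·s)² / (2 × 3.34 × 10^-27 kg × 1.602 × 10^-19 C × (2.54 × 10^-11 m)²)
V = 6.36 × 10^-1 V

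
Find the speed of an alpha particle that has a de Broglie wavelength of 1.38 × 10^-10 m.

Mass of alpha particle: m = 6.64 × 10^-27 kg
7.23 × 10^2 m/s

From the de Broglie relation λ = h/(mv), we solve for v:

v = h/(mλ)
v = (6.626 × 10^-34 J·s) / (6.64 × 10^-27 kg × 1.38 × 10^-10 m)
v = 7.23 × 10^2 m/s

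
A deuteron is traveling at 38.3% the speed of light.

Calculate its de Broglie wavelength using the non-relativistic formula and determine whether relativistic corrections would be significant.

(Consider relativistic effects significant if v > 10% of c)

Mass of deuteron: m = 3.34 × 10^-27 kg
Yes, relativistic corrections are needed.

Using the non-relativistic de Broglie formula λ = h/(mv):

v = 38.3% × c = 1.148 × 10^8 m/s

λ = h/(mv)
λ = (6.626 × 10^-34 J·s) / (3.34 × 10^-27 kg × 1.148 × 10^8 m/s)
λ = 1.73 × 10^-15 m

Since v = 38.3% of c > 10% of c, relativistic corrections ARE significant and the actual wavelength would differ from this non-relativistic estimate.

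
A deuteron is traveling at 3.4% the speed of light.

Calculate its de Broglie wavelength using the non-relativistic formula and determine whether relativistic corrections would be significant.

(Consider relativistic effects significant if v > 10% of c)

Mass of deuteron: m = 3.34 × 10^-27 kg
No, relativistic corrections are not needed.

Using the non-relativistic de Broglie formula λ = h/(mv):

v = 3.4% × c = 1.019 × 10^7 m/s

λ = h/(mv)
λ = (6.626 × 10^-34 J·s) / (3.34 × 10^-27 kg × 1.019 × 10^7 m/s)
λ = 1.95 × 10^-14 m

Since v = 3.4% of c < 10% of c, relativistic corrections are NOT significant and this non-relativistic result is a good approximation.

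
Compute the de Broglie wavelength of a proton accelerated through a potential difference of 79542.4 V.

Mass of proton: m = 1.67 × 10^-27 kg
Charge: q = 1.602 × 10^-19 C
1.02 × 10^-13 m

When a particle is accelerated through voltage V, it gains kinetic energy KE = qV.

The de Broglie wavelength is then λ = h/√(2mqV):

λ = h/√(2mqV)
λ = (6.626 × 10^-34 J·s) / √(2 × 1.67 × 10^-27 kg × 1.602 × 10^-19 C × 79542.4 V)
λ = 1.02 × 10^-13 m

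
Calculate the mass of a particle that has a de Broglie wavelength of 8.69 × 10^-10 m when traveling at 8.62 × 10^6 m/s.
8.85 × 10^-32 kg

From the de Broglie relation λ = h/(mv), we solve for m:

m = h/(λv)
m = (6.626 × 10^-34 J·s) / (8.69 × 10^-10 m × 8.62 × 10^6 m/s)
m = 8.85 × 10^-32 kg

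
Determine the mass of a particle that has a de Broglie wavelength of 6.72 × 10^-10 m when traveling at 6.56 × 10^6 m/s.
1.50 × 10^-31 kg

From the de Broglie relation λ = h/(mv), we solve for m:

m = h/(λv)
m = (6.626 × 10^-34 J·s) / (6.72 × 10^-10 m × 6.56 × 10^6 m/s)
m = 1.50 × 10^-31 kg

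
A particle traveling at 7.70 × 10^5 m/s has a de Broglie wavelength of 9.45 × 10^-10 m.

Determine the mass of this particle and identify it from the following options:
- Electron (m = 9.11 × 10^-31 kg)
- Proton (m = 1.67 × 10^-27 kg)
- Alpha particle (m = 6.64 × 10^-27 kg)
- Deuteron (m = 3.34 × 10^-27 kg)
The particle is an electron.

From λ = h/(mv), solve for mass:

m = h/(λv)
m = (6.626 × 10^-34 J·s) / (9.45 × 10^-10 m × 7.70 × 10^5 m/s)
m = 9.11 × 10^-31 kg

Comparing with the listed masses, this is closest to an electron.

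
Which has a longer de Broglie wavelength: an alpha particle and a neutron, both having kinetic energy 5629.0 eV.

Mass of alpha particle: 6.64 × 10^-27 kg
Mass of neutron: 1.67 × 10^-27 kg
The neutron has the longer wavelength.

Using λ = h/√(2mKE):

For alpha particle: λ₁ = h/√(2m₁KE) = 1.91 × 10^-13 m
For neutron: λ₂ = h/√(2m₂KE) = 3.82 × 10^-13 m

Since λ ∝ 1/√m at constant kinetic energy, the lighter particle has the longer wavelength.

The neutron has the longer de Broglie wavelength.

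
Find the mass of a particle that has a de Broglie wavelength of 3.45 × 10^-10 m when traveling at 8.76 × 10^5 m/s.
2.19 × 10^-30 kg

From the de Broglie relation λ = h/(mv), we solve for m:

m = h/(λv)
m = (6.626 × 10^-34 J·s) / (3.45 × 10^-10 m × 8.76 × 10^5 m/s)
m = 2.19 × 10^-30 kg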